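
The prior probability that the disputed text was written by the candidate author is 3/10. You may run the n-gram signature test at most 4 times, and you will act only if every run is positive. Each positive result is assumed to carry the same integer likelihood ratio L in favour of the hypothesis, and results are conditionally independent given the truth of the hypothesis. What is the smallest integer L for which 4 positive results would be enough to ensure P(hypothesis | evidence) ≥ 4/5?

Prior odds = 0.3/0.7 = 3/7.
Target odds = 0.8/0.2 = 4.
Need L⁴ ≥ 4 ÷ (3/7) = 28/3.
1⁴ = 1 < 28/3 ≤ 16 = 2⁴, so L = 2.

2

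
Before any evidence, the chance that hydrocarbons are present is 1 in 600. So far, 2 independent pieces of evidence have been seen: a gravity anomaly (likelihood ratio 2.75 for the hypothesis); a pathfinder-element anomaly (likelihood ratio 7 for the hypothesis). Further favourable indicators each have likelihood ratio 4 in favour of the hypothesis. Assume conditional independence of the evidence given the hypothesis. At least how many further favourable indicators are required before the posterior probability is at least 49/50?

Prior odds = (1/600)/(599/600) = 1/599.
Combined Bayes factor of the evidence already in hand = 2.75 × 7 = 19.25.
Odds after that evidence = (1/599) × 19.25 = 77/2396.
Target odds = 0.98/0.02 = 49.
Need 4ⁿ ≥ 49 ÷ (77/2396) = 16772/11.
4⁵ = 1024 falls short of 16772/11 but 4⁶ = 4096 reaches it, so n = 6.

6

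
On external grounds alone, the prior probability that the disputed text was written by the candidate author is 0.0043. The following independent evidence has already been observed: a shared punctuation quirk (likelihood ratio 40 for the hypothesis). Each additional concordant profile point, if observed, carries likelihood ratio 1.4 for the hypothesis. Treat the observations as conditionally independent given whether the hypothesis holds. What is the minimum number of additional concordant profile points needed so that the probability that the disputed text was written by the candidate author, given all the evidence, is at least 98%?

Prior odds = 0.0043/0.9957 = 43/9957.
Bayes factor of the evidence already in hand = 40.
Odds after that evidence = (43/9957) × 40 = 1720/9957.
Target odds = 0.98/0.02 = 49.
Need 1.4ⁿ ≥ 49 ÷ (1720/9957) = 487893/1720.
1.4¹⁶ ≈217.795 falls short of 487893/1720 but 1.4¹⁷ ≈304.913 reaches it, so n = 17.

17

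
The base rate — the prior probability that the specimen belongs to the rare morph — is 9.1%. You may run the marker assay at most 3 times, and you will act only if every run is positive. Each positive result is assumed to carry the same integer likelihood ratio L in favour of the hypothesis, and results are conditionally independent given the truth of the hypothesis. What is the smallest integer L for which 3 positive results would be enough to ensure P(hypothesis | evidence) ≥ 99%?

Prior odds = 0.091/0.909 = 91/909.
Target odds = 0.99/0.01 = 99.
Need L³ ≥ 99 ÷ (91/909) = 89991/91.
9³ = 729 < 89991/91 ≤ 1000 = 10³, so L = 10.

10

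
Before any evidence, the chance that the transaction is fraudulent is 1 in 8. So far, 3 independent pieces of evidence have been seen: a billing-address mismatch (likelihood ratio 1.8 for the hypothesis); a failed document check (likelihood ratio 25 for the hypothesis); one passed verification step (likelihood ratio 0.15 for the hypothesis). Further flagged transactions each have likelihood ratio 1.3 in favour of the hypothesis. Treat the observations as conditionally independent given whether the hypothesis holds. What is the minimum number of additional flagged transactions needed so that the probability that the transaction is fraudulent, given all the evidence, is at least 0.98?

15

Prior odds = 0.125/0.875 = 1/7.
Combined Bayes factor of the evidence already in hand = 1.8 × 25 × 0.15 = 6.75.
Odds after that evidence = (1/7) × 6.75 = 27/28.
Target odds = 0.98/0.02 = 49.
Need 1.3ⁿ ≥ 49 ÷ (27/28) = 1372/27.
1.3¹⁴ ≈39.3738 falls short of 1372/27 but 1.3¹⁵ ≈51.1859 reaches it, so n = 15.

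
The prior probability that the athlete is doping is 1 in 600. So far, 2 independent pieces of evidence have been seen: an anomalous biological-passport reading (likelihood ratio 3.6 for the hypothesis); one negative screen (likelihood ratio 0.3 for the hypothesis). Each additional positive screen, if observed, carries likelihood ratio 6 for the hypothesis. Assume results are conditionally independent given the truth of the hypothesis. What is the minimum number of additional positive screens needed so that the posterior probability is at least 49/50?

6

Prior odds = (1/600)/(599/600) = 1/599.
Combined Bayes factor of the evidence already in hand = 3.6 × 0.3 = 1.08.
Odds after that evidence = (1/599) × 1.08 = 27/14975.
Target odds = 0.98/0.02 = 49.
Need 6ⁿ ≥ 49 ÷ (27/14975) = 733775/27.
6⁵ = 7776 falls short of 733775/27 but 6⁶ = 46656 reaches it, so n = 6.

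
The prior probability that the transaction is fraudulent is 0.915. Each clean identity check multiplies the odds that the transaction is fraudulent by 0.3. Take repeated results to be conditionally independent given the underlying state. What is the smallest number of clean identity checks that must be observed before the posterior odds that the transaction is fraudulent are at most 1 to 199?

7

Prior odds = 0.915/0.085 = 183/17.
Likelihood ratio per clean identity check = 0.3.
Target odds = 1/199.
Require 0.3ⁿ ≤ 1/199 ÷ (183/17) = 17/36417.
0.3⁶ = 729/1000000 is still above 17/36417 but 0.3⁷ = 2187/10000000 is at or below it, so n = 7.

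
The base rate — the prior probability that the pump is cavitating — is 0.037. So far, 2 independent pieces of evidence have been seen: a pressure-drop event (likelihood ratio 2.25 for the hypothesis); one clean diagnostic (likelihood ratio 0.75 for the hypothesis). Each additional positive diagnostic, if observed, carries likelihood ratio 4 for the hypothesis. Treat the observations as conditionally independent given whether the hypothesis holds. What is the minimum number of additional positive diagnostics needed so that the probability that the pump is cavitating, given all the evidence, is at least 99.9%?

Prior odds = 0.037/0.963 = 37/963.
Combined Bayes factor of the evidence already in hand = 2.25 × 0.75 = 1.6875.
Odds after that evidence = (37/963) × 1.6875 = 111/1712.
Target odds = 0.999/0.001 = 999.
Need 4ⁿ ≥ 999 ÷ (111/1712) = 15408.
4⁶ = 4096 falls short of 15408 but 4⁷ = 16384 reaches it, so n = 7.

7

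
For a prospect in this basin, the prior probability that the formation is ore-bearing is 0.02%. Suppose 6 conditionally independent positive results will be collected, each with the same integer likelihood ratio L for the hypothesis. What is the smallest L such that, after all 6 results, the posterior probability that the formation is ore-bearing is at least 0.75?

5

Prior odds = 0.0002/0.9998 = 1/4999.
Target odds = 0.75/0.25 = 3.
Need L⁶ ≥ 3 ÷ (1/4999) = 14997.
4⁶ = 4096 < 14997 ≤ 15625 = 5⁶, so L = 5.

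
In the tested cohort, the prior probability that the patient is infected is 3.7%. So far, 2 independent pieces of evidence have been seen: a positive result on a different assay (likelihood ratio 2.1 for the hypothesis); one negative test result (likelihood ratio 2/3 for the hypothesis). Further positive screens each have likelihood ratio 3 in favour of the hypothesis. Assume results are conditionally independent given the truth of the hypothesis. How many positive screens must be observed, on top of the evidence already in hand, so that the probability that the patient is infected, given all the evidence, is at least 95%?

Prior odds = 0.037/0.963 = 37/963.
Combined Bayes factor of the evidence already in hand = 2.1 × (2/3) = 1.4.
Odds after that evidence = (37/963) × 1.4 = 259/4815.
Target odds = 0.95/0.05 = 19.
Need 3ⁿ ≥ 19 ÷ (259/4815) = 91485/259.
3⁵ = 243 falls short of 91485/259 but 3⁶ = 729 reaches it, so n = 6.

6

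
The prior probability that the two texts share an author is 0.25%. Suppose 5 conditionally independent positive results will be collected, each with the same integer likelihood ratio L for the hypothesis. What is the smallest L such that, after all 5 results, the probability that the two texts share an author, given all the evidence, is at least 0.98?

Prior odds = 0.0025/0.9975 = 1/399.
Target odds = 0.98/0.02 = 49.
Need L⁵ ≥ 49 ÷ (1/399) = 19551.
7⁵ = 16807 < 19551 ≤ 32768 = 8⁵, so L = 8.

8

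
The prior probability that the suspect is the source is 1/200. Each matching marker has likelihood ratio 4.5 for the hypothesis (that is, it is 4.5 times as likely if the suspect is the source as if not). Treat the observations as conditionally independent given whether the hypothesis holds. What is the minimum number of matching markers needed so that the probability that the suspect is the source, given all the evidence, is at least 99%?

Prior odds = 0.005/0.995 = 1/199.
Likelihood ratio per matching marker = 4.5.
Target posterior odds = 0.99/0.01 = 99.
Require 4.5ⁿ ≥ 99 ÷ (1/199) = 19701.
4.5⁶ = 8303.765625 falls short of 19701 but 4.5⁷ = 4782969/128 reaches it, so n = 7.

7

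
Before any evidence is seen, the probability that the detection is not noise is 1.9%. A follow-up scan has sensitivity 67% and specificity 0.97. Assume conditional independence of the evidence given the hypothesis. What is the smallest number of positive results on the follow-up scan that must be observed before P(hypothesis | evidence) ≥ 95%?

Prior odds = 0.019/0.981 = 19/981.
False-positive rate = 1 − 0.97 = 0.03; likelihood ratio of a positive = 0.67/0.03 = 67/3.
Target posterior odds = 0.95/0.05 = 19.
Need (19/981) × (67/3)ⁿ ≥ 19, i.e. (67/3)ⁿ ≥ 981.
(67/3)² = 4489/9 falls short of 981 but (67/3)³ = 300763/27 reaches it, so n = 3.

3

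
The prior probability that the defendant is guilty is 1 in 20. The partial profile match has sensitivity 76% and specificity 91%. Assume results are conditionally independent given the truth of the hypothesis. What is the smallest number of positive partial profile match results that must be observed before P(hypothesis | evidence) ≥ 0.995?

4

Prior odds = 0.05/0.95 = 1/19.
False-positive rate = 1 − 0.91 = 0.09; likelihood ratio of a positive = 0.76/0.09 = 76/9.
Target posterior odds = 0.995/0.005 = 199.
Need (1/19) × (76/9)ⁿ ≥ 199, i.e. (76/9)ⁿ ≥ 3781.
(76/9)³ = 438976/729 falls short of 3781 but (76/9)⁴ = 33362176/6561 reaches it, so n = 4.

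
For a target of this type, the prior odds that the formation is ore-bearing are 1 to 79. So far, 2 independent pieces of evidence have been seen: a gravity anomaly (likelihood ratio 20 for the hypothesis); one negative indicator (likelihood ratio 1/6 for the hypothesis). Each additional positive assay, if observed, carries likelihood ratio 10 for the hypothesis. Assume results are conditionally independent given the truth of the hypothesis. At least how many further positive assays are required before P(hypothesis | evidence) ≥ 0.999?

5

Prior odds = 1/79.
Combined Bayes factor of the evidence already in hand = 20 × (1/6) = 10/3.
Odds after that evidence = (1/79) × 10/3 = 10/237.
Target odds = 0.999/0.001 = 999.
Need 10ⁿ ≥ 999 ÷ (10/237) = 23676.3.
10⁴ = 10000 falls short of 23676.3 but 10⁵ = 100000 reaches it, so n = 5.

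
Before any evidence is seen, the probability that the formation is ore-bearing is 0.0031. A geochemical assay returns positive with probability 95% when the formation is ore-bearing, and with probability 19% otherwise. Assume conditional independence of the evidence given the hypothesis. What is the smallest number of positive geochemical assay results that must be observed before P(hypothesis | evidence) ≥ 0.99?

7

Prior odds = 0.0031/0.9969 = 31/9969.
Likelihood ratio of a positive result = 0.95/0.19 = 5.
Target posterior odds = 0.99/0.01 = 99.
Require 5ⁿ ≥ 99 ÷ (31/9969) = 986931/31.
5⁶ = 15625 falls short of 986931/31 but 5⁷ = 78125 reaches it, so n = 7.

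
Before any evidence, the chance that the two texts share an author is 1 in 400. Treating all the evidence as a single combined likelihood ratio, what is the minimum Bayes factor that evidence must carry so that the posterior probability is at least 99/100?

39501

Prior odds = 0.0025/0.9975 = 1/399.
Target odds = 0.99/0.01 = 99.
Required Bayes factor = 99 ÷ (1/399) = 39501.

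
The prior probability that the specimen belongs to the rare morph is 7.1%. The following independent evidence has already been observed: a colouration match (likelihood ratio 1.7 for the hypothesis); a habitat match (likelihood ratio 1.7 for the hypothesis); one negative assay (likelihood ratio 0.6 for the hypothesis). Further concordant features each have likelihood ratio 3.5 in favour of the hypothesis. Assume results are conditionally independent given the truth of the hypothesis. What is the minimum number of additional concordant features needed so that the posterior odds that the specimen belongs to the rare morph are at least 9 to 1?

4

Prior odds = 0.071/0.929 = 71/929.
Combined Bayes factor of the evidence already in hand = 1.7 × 1.7 × 0.6 = 1.734.
Odds after that evidence = (71/929) × 1.734 = 61557/464500.
Target odds = 9.
Need 3.5ⁿ ≥ 9 ÷ (61557/464500) = 1393500/20519.
3.5³ = 42.875 falls short of 1393500/20519 but 3.5⁴ = 150.0625 reaches it, so n = 4.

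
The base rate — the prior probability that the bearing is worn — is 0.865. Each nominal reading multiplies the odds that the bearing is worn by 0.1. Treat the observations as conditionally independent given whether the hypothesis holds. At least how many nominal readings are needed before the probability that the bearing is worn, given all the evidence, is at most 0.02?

3

Prior odds: 0.865 ÷ 0.135 = 173/27.
Likelihood ratio per nominal reading = 0.1.
Target odds: 0.02 ÷ 0.98 = 1/49.
Need (173/27) × 0.1ⁿ ≤ 1/49, i.e. 0.1ⁿ ≤ 27/8477.
0.1² = 0.01 is still above 27/8477 but 0.1³ = 0.001 is at or below it, so n = 3.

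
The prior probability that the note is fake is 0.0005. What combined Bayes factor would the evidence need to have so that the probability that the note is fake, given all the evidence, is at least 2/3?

Prior odds = 0.0005/0.9995 = 1/1999.
Target odds = (2/3)/(1/3) = 2.
Required Bayes factor = 2 ÷ (1/1999) = 3998.

3998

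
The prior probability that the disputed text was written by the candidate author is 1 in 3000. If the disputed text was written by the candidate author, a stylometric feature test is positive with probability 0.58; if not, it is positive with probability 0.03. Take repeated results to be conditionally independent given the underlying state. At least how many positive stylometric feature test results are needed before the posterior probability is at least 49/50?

5

Prior odds = (1/3000)/(2999/3000) = 1/2999.
Likelihood ratio of a positive = 0.58/0.03 = 58/3.
Target posterior odds = 0.98/0.02 = 49.
Need (1/2999) × (58/3)ⁿ ≥ 49, i.e. (58/3)ⁿ ≥ 146951.
(58/3)⁴ = 11316496/81 falls short of 146951 but (58/3)⁵ = 656356768/243 reaches it, so n = 5.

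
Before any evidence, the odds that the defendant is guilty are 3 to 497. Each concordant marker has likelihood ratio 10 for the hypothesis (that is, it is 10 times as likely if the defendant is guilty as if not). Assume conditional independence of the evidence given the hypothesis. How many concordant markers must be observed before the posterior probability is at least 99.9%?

6

Prior odds = 3/497.
Likelihood ratio per concordant marker = 10.
Target odds: 0.999 ÷ 0.001 = 999.
Need (3/497) × 10ⁿ ≥ 999, i.e. 10ⁿ ≥ 165501.
10⁵ = 100000 falls short of 165501 but 10⁶ = 1000000 reaches it, so n = 6.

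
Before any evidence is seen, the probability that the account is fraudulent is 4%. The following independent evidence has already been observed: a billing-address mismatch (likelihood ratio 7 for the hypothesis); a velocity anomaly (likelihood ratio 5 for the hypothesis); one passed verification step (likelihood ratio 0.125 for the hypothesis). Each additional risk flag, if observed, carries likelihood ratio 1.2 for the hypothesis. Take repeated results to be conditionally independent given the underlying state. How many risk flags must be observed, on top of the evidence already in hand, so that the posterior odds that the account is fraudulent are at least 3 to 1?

16

Prior odds = 0.04/0.96 = 1/24.
Combined Bayes factor of the evidence already in hand = 7 × 5 × 0.125 = 4.375.
Odds after that evidence = (1/24) × 4.375 = 35/192.
Target odds = 3.
Need 1.2ⁿ ≥ 3 ÷ (35/192) = 576/35.
1.2¹⁵ ≈15.407 falls short of 576/35 but 1.2¹⁶ ≈18.4884 reaches it, so n = 16.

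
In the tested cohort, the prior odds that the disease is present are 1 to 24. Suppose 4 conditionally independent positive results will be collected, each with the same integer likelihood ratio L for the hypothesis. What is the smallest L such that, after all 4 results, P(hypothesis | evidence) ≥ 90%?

4

Prior odds = 1/24.
Target odds = 0.9/0.1 = 9.
Need L⁴ ≥ 9 ÷ (1/24) = 216.
3⁴ = 81 < 216 ≤ 256 = 4⁴, so L = 4.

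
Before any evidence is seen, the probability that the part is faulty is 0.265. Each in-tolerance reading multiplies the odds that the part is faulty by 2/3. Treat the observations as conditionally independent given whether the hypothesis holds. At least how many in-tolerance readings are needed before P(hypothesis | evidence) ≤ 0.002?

13

Prior odds = 0.265/0.735 = 53/147.
Likelihood ratio per in-tolerance reading = 2/3.
Target posterior odds = 0.002/0.998 = 1/499.
Require (2/3)ⁿ ≤ 1/499 ÷ (53/147) = 147/26447.
(2/3)¹² = 4096/531441 is still above 147/26447 but (2/3)¹³ = 8192/1594323 is at or below it, so n = 13.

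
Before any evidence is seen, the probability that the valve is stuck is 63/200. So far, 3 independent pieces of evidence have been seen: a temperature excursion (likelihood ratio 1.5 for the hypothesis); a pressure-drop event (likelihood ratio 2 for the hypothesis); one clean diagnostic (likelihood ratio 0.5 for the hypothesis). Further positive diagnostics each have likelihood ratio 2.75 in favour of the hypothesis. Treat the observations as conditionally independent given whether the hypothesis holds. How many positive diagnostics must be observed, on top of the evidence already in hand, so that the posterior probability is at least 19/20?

4

Prior odds = 0.315/0.685 = 63/137.
Combined Bayes factor of the evidence already in hand = 1.5 × 2 × 0.5 = 1.5.
Odds after that evidence = (63/137) × 1.5 = 189/274.
Target odds = 0.95/0.05 = 19.
Need 2.75ⁿ ≥ 19 ÷ (189/274) = 5206/189.
2.75³ = 20.796875 falls short of 5206/189 but 2.75⁴ = 57.19140625 reaches it, so n = 4.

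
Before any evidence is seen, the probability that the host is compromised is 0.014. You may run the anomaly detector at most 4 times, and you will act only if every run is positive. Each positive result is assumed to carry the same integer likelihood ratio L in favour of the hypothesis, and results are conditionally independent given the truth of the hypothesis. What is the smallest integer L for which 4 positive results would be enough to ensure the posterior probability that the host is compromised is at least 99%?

Prior odds = 0.014/0.986 = 7/493.
Target odds = 0.99/0.01 = 99.
Need L⁴ ≥ 99 ÷ (7/493) = 48807/7.
9⁴ = 6561 < 48807/7 ≤ 10000 = 10⁴, so L = 10.

10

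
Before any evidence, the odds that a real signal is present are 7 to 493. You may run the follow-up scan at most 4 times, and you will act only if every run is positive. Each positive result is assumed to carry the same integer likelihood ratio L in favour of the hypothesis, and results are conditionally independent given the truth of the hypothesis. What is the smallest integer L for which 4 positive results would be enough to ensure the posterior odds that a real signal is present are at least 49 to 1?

8

Prior odds = 7/493.
Target odds = 49.
Need L⁴ ≥ 49 ÷ (7/493) = 3451.
7⁴ = 2401 < 3451 ≤ 4096 = 8⁴, so L = 8.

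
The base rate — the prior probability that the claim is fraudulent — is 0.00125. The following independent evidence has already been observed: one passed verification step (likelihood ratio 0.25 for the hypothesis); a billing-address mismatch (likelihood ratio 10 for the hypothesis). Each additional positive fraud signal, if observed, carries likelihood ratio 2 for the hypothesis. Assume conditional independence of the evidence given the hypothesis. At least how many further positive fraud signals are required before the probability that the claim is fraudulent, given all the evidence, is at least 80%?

11

Prior odds = 0.00125/0.99875 = 1/799.
Combined Bayes factor of the evidence already in hand = 0.25 × 10 = 2.5.
Odds after that evidence = (1/799) × 2.5 = 5/1598.
Target odds = 0.8/0.2 = 4.
Need 2ⁿ ≥ 4 ÷ (5/1598) = 1278.4.
2¹⁰ = 1024 falls short of 1278.4 but 2¹¹ = 2048 reaches it, so n = 11.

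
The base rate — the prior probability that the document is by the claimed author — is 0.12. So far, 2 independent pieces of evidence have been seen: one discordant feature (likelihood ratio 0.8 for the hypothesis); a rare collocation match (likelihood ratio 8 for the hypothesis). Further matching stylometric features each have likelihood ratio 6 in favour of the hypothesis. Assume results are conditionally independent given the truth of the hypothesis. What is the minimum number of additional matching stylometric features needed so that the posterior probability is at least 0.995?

4

Prior odds = 0.12/0.88 = 3/22.
Combined Bayes factor of the evidence already in hand = 0.8 × 8 = 6.4.
Odds after that evidence = (3/22) × 6.4 = 48/55.
Target odds = 0.995/0.005 = 199.
Need 6ⁿ ≥ 199 ÷ (48/55) = 10945/48.
6³ = 216 falls short of 10945/48 but 6⁴ = 1296 reaches it, so n = 4.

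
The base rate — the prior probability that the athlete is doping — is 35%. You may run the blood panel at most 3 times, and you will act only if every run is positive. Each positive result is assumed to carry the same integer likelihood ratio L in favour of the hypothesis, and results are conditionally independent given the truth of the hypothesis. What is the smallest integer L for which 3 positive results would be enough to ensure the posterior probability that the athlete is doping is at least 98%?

5

Prior odds = 0.35/0.65 = 7/13.
Target odds = 0.98/0.02 = 49.
Need L³ ≥ 49 ÷ (7/13) = 91.
4³ = 64 < 91 ≤ 125 = 5³, so L = 5.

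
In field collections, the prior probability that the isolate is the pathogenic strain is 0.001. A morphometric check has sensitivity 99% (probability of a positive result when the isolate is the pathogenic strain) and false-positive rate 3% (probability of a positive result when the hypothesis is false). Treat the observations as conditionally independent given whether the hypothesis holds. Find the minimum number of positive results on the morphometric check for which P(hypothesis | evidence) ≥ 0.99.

Prior odds = 0.001/0.999 = 1/999.
Likelihood ratio of a positive result = 0.99/0.03 = 33.
Target posterior odds = 0.99/0.01 = 99.
Require 33ⁿ ≥ 99 ÷ (1/999) = 98901.
33³ = 35937 falls short of 98901 but 33⁴ = 1185921 reaches it, so n = 4.

4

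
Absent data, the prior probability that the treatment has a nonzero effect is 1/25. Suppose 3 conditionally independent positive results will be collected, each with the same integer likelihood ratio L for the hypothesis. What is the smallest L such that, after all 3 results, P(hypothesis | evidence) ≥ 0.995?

Prior odds = 0.04/0.96 = 1/24.
Target odds = 0.995/0.005 = 199.
Need L³ ≥ 199 ÷ (1/24) = 4776.
16³ = 4096 < 4776 ≤ 4913 = 17³, so L = 17.

17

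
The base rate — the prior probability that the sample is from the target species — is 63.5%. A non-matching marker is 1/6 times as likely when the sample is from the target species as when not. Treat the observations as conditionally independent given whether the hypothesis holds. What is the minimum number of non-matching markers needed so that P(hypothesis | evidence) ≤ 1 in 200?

Prior odds = 0.635/0.365 = 127/73.
Likelihood ratio per non-matching marker = 1/6.
Target odds: 0.005 ÷ 0.995 = 1/199.
Require (1/6)ⁿ ≤ 1/199 ÷ (127/73) = 73/25273.
(1/6)³ = 1/216 is still above 73/25273 but (1/6)⁴ = 1/1296 is at or below it, so n = 4.

4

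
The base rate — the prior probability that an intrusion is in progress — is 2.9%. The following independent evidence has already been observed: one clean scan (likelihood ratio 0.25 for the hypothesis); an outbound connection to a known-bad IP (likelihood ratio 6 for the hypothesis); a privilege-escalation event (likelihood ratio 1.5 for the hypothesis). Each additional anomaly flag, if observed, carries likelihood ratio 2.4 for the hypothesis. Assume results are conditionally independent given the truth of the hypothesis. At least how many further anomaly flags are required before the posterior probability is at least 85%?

6

Prior odds = 0.029/0.971 = 29/971.
Combined Bayes factor of the evidence already in hand = 0.25 × 6 × 1.5 = 2.25.
Odds after that evidence = (29/971) × 2.25 = 261/3884.
Target odds = 0.85/0.15 = 17/3.
Need 2.4ⁿ ≥ 17/3 ÷ (261/3884) = 66028/783.
2.4⁵ = 79.62624 falls short of 66028/783 but 2.4⁶ = 2985984/15625 reaches it, so n = 6.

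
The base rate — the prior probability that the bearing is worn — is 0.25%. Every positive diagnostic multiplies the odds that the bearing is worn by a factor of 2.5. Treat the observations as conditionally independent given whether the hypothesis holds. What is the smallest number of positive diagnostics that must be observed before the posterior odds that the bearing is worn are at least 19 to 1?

Prior odds = 0.0025/0.9975 = 1/399.
Likelihood ratio per positive diagnostic = 2.5.
Target odds = 19.
Need (1/399) × 2.5ⁿ ≥ 19, i.e. 2.5ⁿ ≥ 7581.
2.5⁹ = 1953125/512 falls short of 7581 but 2.5¹⁰ = 9765625/1024 reaches it, so n = 10.

10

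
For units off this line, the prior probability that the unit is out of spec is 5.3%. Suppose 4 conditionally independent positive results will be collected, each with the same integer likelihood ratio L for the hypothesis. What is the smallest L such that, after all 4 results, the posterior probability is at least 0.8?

Prior odds = 0.053/0.947 = 53/947.
Target odds = 0.8/0.2 = 4.
Need L⁴ ≥ 4 ÷ (53/947) = 3788/53.
2⁴ = 16 < 3788/53 ≤ 81 = 3⁴, so L = 3.

3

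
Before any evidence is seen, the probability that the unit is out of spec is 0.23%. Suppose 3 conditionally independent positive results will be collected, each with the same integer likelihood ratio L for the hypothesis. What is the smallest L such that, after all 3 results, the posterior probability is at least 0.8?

13

Prior odds = 0.0023/0.9977 = 23/9977.
Target odds = 0.8/0.2 = 4.
Need L³ ≥ 4 ÷ (23/9977) = 39908/23.
12³ = 1728 < 39908/23 ≤ 2197 = 13³, so L = 13.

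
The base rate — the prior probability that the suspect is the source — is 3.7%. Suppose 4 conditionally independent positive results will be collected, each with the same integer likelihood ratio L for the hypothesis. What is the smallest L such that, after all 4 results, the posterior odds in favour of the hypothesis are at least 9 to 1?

4

Prior odds = 0.037/0.963 = 37/963.
Target odds = 9.
Need L⁴ ≥ 9 ÷ (37/963) = 8667/37.
3⁴ = 81 < 8667/37 ≤ 256 = 4⁴, so L = 4.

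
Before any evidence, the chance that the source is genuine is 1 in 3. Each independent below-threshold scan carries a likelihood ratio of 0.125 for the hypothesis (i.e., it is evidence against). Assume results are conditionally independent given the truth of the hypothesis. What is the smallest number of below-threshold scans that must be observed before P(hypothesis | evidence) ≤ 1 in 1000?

3

Prior odds: (1/3) ÷ (2/3) = 0.5.
Likelihood ratio per below-threshold scan = 0.125.
Target odds: 0.001 ÷ 0.999 = 1/999.
Need 0.5 × 0.125ⁿ ≤ 1/999, i.e. 0.125ⁿ ≤ 2/999.
0.125² = 0.015625 is still above 2/999 but 0.125³ = 0.001953125 is at or below it, so n = 3.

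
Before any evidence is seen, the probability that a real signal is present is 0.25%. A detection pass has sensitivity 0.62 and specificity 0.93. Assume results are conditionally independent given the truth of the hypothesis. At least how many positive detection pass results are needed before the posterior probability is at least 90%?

Prior odds = 0.0025/0.9975 = 1/399.
False-positive rate = 1 − 0.93 = 0.07; likelihood ratio of a positive = 0.62/0.07 = 62/7.
Target posterior odds = 0.9/0.1 = 9.
Need (1/399) × (62/7)ⁿ ≥ 9, i.e. (62/7)ⁿ ≥ 3591.
(62/7)³ = 238328/343 falls short of 3591 but (62/7)⁴ = 14776336/2401 reaches it, so n = 4.

4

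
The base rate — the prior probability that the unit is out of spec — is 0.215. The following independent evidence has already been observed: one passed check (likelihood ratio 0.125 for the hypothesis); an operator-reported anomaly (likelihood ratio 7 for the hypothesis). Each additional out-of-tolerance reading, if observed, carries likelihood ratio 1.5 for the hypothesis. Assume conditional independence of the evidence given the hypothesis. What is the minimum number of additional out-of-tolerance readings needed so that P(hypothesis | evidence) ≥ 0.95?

Prior odds = 0.215/0.785 = 43/157.
Combined Bayes factor of the evidence already in hand = 0.125 × 7 = 0.875.
Odds after that evidence = (43/157) × 0.875 = 301/1256.
Target odds = 0.95/0.05 = 19.
Need 1.5ⁿ ≥ 19 ÷ (301/1256) = 23864/301.
1.5¹⁰ = 59049/1024 falls short of 23864/301 but 1.5¹¹ = 177147/2048 reaches it, so n = 11.

11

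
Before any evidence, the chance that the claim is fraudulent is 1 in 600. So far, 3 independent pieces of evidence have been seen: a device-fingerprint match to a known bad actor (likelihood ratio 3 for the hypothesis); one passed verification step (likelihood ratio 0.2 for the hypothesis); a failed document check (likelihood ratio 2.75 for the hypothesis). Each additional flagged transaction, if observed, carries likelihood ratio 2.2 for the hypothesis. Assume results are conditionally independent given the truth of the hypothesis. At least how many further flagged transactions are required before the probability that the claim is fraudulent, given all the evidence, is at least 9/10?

Prior odds = (1/600)/(599/600) = 1/599.
Combined Bayes factor of the evidence already in hand = 3 × 0.2 × 2.75 = 1.65.
Odds after that evidence = (1/599) × 1.65 = 33/11980.
Target odds = 0.9/0.1 = 9.
Need 2.2ⁿ ≥ 9 ÷ (33/11980) = 35940/11.
2.2¹⁰ ≈2655.99 falls short of 35940/11 but 2.2¹¹ ≈5843.18 reaches it, so n = 11.

11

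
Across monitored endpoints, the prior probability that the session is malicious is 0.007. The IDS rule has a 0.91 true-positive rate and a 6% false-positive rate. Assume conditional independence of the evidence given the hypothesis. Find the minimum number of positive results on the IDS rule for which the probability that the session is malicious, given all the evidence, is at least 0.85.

Prior odds: 0.007 ÷ 0.993 = 7/993.
Likelihood ratio of a positive result = 0.91/0.06 = 91/6.
Target odds: 0.85 ÷ 0.15 = 17/3.
Need (7/993) × (91/6)ⁿ ≥ 17/3, i.e. (91/6)ⁿ ≥ 5627/7.
(91/6)² = 8281/36 falls short of 5627/7 but (91/6)³ = 753571/216 reaches it, so n = 3.

3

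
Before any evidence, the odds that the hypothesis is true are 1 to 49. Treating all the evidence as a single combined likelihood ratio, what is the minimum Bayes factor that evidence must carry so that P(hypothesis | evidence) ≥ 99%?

Prior odds = 1/49.
Target odds = 0.99/0.01 = 99.
Required Bayes factor = 99 ÷ (1/49) = 4851.

4851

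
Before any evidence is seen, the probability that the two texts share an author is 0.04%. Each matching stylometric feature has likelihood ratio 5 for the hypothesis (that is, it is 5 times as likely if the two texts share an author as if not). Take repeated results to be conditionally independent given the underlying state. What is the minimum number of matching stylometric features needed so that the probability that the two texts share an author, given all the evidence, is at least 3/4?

6

Prior odds = 0.0004/0.9996 = 1/2499.
Likelihood ratio per matching stylometric feature = 5.
Target odds: 0.75 ÷ 0.25 = 3.
Need (1/2499) × 5ⁿ ≥ 3, i.e. 5ⁿ ≥ 7497.
5⁵ = 3125 falls short of 7497 but 5⁶ = 15625 reaches it, so n = 6.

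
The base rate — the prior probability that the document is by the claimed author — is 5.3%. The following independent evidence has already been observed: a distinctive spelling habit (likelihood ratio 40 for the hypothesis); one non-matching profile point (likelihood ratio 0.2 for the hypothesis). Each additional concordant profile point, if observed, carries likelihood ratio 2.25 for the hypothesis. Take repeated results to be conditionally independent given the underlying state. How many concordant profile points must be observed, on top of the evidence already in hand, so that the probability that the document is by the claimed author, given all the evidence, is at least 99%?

Prior odds = 0.053/0.947 = 53/947.
Combined Bayes factor of the evidence already in hand = 40 × 0.2 = 8.
Odds after that evidence = (53/947) × 8 = 424/947.
Target odds = 0.99/0.01 = 99.
Need 2.25ⁿ ≥ 99 ÷ (424/947) = 93753/424.
2.25⁶ = 531441/4096 falls short of 93753/424 but 2.25⁷ = 4782969/16384 reaches it, so n = 7.

7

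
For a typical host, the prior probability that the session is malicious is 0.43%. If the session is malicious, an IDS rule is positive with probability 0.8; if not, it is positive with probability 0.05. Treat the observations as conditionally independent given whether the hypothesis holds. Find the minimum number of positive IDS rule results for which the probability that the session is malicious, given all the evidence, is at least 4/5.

Prior odds = 0.0043/0.9957 = 43/9957.
Likelihood ratio of a positive = 0.8/0.05 = 16.
Target posterior odds = 0.8/0.2 = 4.
Require 16ⁿ ≥ 4 ÷ (43/9957) = 39828/43.
16² = 256 falls short of 39828/43 but 16³ = 4096 reaches it, so n = 3.

3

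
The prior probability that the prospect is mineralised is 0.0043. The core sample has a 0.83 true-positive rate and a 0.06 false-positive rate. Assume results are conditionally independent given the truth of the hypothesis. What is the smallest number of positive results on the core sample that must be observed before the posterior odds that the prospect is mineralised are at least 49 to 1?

Prior odds = 0.0043/0.9957 = 43/9957.
Likelihood ratio of a positive result = 0.83/0.06 = 83/6.
Target odds = 49.
Require (83/6)ⁿ ≥ 49 ÷ (43/9957) = 487893/43.
(83/6)³ = 571787/216 falls short of 487893/43 but (83/6)⁴ = 47458321/1296 reaches it, so n = 4.

4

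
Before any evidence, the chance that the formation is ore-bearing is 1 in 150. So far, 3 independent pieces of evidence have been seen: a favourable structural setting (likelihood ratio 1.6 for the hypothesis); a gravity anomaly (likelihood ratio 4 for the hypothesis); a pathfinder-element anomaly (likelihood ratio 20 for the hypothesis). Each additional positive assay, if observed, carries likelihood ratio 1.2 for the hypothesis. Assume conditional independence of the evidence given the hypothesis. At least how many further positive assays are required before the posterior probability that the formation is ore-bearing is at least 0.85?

Prior odds = (1/150)/(149/150) = 1/149.
Combined Bayes factor of the evidence already in hand = 1.6 × 4 × 20 = 128.
Odds after that evidence = (1/149) × 128 = 128/149.
Target odds = 0.85/0.15 = 17/3.
Need 1.2ⁿ ≥ 17/3 ÷ (128/149) = 2533/384.
1.2¹⁰ = 60466176/9765625 falls short of 2533/384 but 1.2¹¹ = 362797056/48828125 reaches it, so n = 11.

11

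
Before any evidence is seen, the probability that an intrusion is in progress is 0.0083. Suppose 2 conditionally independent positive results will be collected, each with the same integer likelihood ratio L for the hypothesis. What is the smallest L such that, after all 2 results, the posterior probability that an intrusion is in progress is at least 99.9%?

346

Prior odds = 0.0083/0.9917 = 83/9917.
Target odds = 0.999/0.001 = 999.
Need L² ≥ 999 ÷ (83/9917) = 9907083/83.
345² = 119025 < 9907083/83 ≤ 119716 = 346², so L = 346.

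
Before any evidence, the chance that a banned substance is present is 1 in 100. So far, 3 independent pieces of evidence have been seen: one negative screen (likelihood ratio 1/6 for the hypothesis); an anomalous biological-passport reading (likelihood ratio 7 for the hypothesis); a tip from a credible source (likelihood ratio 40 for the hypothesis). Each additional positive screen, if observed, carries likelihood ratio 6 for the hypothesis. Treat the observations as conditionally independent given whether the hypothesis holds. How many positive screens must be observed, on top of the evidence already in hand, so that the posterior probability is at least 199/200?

4

Prior odds = 0.01/0.99 = 1/99.
Combined Bayes factor of the evidence already in hand = (1/6) × 7 × 40 = 140/3.
Odds after that evidence = (1/99) × 140/3 = 140/297.
Target odds = 0.995/0.005 = 199.
Need 6ⁿ ≥ 199 ÷ (140/297) = 59103/140.
6³ = 216 falls short of 59103/140 but 6⁴ = 1296 reaches it, so n = 4.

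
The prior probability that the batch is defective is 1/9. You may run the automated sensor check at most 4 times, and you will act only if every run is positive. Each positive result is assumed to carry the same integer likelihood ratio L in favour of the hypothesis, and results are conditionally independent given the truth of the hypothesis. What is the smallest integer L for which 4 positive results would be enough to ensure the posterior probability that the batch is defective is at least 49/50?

5

Prior odds = (1/9)/(8/9) = 0.125.
Target odds = 0.98/0.02 = 49.
Need L⁴ ≥ 49 ÷ 0.125 = 392.
4⁴ = 256 < 392 ≤ 625 = 5⁴, so L = 5.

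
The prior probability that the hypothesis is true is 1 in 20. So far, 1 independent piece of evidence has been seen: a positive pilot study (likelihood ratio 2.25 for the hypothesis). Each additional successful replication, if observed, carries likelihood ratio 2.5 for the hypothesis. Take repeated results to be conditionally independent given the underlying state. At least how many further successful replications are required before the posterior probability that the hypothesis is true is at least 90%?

5

Prior odds = 0.05/0.95 = 1/19.
Bayes factor of the evidence already in hand = 2.25.
Odds after that evidence = (1/19) × 2.25 = 9/76.
Target odds = 0.9/0.1 = 9.
Need 2.5ⁿ ≥ 9 ÷ (9/76) = 76.
2.5⁴ = 39.0625 falls short of 76 but 2.5⁵ = 97.65625 reaches it, so n = 5.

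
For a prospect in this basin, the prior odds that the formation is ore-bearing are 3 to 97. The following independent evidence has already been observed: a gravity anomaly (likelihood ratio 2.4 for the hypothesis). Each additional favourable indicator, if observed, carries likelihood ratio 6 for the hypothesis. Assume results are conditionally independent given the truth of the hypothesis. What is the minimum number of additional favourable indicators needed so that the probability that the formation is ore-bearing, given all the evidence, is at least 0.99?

Prior odds = 3/97.
Bayes factor of the evidence already in hand = 2.4.
Odds after that evidence = (3/97) × 2.4 = 36/485.
Target odds = 0.99/0.01 = 99.
Need 6ⁿ ≥ 99 ÷ (36/485) = 1333.75.
6⁴ = 1296 falls short of 1333.75 but 6⁵ = 7776 reaches it, so n = 5.

5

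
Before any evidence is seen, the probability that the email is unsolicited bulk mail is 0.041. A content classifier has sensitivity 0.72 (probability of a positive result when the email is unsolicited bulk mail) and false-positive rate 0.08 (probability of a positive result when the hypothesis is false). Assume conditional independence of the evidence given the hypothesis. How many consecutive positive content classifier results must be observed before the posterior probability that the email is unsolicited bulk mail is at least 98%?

Prior odds: 0.041 ÷ 0.959 = 41/959.
Likelihood ratio of a positive result = 0.72/0.08 = 9.
Target odds: 0.98 ÷ 0.02 = 49.
Require 9ⁿ ≥ 49 ÷ (41/959) = 46991/41.
9³ = 729 falls short of 46991/41 but 9⁴ = 6561 reaches it, so n = 4.

4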